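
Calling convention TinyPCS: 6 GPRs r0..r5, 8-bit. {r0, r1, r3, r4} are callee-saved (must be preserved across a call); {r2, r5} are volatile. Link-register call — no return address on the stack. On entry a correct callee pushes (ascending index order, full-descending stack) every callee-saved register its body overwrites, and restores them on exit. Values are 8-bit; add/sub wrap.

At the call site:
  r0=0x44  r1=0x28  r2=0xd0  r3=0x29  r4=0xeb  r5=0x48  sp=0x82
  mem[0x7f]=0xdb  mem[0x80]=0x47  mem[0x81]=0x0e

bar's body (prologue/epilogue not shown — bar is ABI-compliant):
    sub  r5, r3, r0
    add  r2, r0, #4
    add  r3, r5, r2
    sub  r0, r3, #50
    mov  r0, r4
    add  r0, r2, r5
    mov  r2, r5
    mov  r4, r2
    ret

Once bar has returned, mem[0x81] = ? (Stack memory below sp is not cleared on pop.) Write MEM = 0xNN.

prologue: push r0 -> mem[0x81]=0x44, sp=0x81
prologue: push r3 -> mem[0x80]=0x29, sp=0x80
prologue: push r4 -> mem[0x7f]=0xeb, sp=0x7f
body[0] sub  r5, r3, r0 -> r5=0xe5
body[1] add  r2, r0, #4 -> r2=0x48
body[2] add  r3, r5, r2 -> r3=0x2d
body[3] sub  r0, r3, #50 -> r0=0xfb
body[4] mov  r0, r4 -> r0=0xeb
body[5] add  r0, r2, r5 -> r0=0x2d
body[6] mov  r2, r5 -> r2=0xe5
body[7] mov  r4, r2 -> r4=0xe5
epilogue: pop r4=0xeb, sp=0x80
epilogue: pop r3=0x29, sp=0x81
epilogue: pop r0=0x44, sp=0x82
prologue pushed ['r0', 'r3', 'r4'] at ['0x81', '0x80', '0x7f']

MEM = 0x44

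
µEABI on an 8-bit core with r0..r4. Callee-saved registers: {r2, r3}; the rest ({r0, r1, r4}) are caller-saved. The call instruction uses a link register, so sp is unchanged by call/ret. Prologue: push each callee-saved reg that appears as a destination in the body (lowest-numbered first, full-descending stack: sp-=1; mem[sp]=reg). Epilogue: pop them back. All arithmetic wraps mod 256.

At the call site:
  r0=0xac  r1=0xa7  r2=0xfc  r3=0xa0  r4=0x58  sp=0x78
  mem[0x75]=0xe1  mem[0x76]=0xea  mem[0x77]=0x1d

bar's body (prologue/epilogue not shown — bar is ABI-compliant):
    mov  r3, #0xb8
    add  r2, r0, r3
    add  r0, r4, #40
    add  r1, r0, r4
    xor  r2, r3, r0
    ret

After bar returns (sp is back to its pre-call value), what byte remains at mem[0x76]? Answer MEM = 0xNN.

prologue: push r2 -> mem[0x77]=0xfc, sp=0x77
prologue: push r3 -> mem[0x76]=0xa0, sp=0x76
body[0] mov  r3, #0xb8 -> r3=0xb8
body[1] add  r2, r0, r3 -> r2=0x64
body[2] add  r0, r4, #40 -> r0=0x80
body[3] add  r1, r0, r4 -> r1=0xd8
body[4] xor  r2, r3, r0 -> r2=0x38
epilogue: pop r3=0xa0, sp=0x77
epilogue: pop r2=0xfc, sp=0x78
prologue pushed ['r2', 'r3'] at ['0x77', '0x76']

MEM = 0xa0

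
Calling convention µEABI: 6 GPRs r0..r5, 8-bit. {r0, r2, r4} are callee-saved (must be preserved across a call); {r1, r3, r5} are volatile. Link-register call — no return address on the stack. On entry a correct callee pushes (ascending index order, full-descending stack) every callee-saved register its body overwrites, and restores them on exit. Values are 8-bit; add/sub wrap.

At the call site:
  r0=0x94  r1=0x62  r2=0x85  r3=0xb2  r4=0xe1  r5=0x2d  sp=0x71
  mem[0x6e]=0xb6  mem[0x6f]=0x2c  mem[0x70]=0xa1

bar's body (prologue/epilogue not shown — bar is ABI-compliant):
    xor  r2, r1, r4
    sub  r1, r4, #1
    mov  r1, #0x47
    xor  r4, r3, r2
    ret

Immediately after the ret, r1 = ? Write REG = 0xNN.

REG = 0x47

prologue: push r2 -> mem[0x70]=0x85, sp=0x70
prologue: push r4 -> mem[0x6f]=0xe1, sp=0x6f
body[0] xor  r2, r1, r4 -> r2=0x83
body[1] sub  r1, r4, #1 -> r1=0xe0
body[2] mov  r1, #0x47 -> r1=0x47
body[3] xor  r4, r3, r2 -> r4=0x31
epilogue: pop r4=0xe1, sp=0x70
epilogue: pop r2=0x85, sp=0x71
r1 is caller-saved -> body value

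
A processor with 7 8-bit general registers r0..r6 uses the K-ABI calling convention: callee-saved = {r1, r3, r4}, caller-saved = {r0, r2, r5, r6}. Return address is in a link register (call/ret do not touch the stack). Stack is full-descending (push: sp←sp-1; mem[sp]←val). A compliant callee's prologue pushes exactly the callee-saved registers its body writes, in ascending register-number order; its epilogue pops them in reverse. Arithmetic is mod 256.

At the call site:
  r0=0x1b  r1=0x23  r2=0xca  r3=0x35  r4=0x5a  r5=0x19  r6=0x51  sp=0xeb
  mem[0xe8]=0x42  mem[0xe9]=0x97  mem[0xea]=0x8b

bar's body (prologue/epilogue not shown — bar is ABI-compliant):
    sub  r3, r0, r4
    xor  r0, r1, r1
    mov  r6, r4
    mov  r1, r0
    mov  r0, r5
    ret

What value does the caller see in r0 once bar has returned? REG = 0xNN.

prologue: push r1 → mem[0xea]=0x23, sp=0xea
prologue: push r3 → mem[0xe9]=0x35, sp=0xe9
body[0] sub  r3, r0, r4 → r3=0xc1
body[1] xor  r0, r1, r1 → r0=0x00
body[2] mov  r6, r4 → r6=0x5a
body[3] mov  r1, r0 → r1=0x00
body[4] mov  r0, r5 → r0=0x19
epilogue: pop r3=0x35, sp=0xea
epilogue: pop r1=0x23, sp=0xeb
r0 is caller-saved → body value

REG = 0x19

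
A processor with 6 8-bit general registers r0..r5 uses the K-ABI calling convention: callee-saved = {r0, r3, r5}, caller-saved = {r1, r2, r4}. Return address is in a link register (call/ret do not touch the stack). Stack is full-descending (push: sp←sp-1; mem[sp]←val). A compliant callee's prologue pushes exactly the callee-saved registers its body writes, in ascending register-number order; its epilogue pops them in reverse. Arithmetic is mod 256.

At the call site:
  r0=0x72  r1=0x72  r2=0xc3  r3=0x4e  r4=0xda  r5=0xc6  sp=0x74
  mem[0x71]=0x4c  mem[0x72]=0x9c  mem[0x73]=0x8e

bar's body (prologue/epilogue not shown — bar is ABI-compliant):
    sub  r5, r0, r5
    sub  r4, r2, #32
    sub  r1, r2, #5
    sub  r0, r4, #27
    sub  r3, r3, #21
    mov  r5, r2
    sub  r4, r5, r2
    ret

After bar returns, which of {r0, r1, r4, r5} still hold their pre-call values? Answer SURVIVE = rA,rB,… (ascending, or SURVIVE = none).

prologue: push r0 → mem[0x73]=0x72, sp=0x73
prologue: push r3 → mem[0x72]=0x4e, sp=0x72
prologue: push r5 → mem[0x71]=0xc6, sp=0x71
body[0] sub  r5, r0, r5 → r5=0xac
body[1] sub  r4, r2, #32 → r4=0xa3
body[2] sub  r1, r2, #5 → r1=0xbe
body[3] sub  r0, r4, #27 → r0=0x88
body[4] sub  r3, r3, #21 → r3=0x39
body[5] mov  r5, r2 → r5=0xc3
body[6] sub  r4, r5, r2 → r4=0x00
epilogue: pop r5=0xc6, sp=0x72
epilogue: pop r3=0x4e, sp=0x73
epilogue: pop r0=0x72, sp=0x74
r0: callee-saved, written=True
r1: caller-saved, written=True
r4: caller-saved, written=True
r5: callee-saved, written=True

SURVIVE = r0,r5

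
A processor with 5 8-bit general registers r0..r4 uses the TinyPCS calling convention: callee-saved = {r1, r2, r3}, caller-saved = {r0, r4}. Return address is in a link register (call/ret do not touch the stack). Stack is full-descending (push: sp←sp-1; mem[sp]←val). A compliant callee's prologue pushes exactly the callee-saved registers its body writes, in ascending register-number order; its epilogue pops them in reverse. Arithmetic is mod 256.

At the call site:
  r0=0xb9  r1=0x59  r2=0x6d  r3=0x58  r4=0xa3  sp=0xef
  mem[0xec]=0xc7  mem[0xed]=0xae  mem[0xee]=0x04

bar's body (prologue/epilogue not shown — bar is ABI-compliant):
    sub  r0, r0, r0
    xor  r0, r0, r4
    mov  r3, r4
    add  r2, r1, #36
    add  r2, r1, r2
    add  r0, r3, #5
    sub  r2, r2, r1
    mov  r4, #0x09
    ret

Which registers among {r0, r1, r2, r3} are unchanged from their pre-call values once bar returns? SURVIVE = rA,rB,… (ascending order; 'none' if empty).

prologue: push r2 -> mem[0xee]=0x6d, sp=0xee
prologue: push r3 -> mem[0xed]=0x58, sp=0xed
body[0] sub  r0, r0, r0 -> r0=0x00
body[1] xor  r0, r0, r4 -> r0=0xa3
body[2] mov  r3, r4 -> r3=0xa3
body[3] add  r2, r1, #36 -> r2=0x7d
body[4] add  r2, r1, r2 -> r2=0xd6
body[5] add  r0, r3, #5 -> r0=0xa8
body[6] sub  r2, r2, r1 -> r2=0x7d
body[7] mov  r4, #0x09 -> r4=0x09
epilogue: pop r3=0x58, sp=0xee
epilogue: pop r2=0x6d, sp=0xef
r0: caller-saved, written=True
r1: callee-saved, written=False
r2: callee-saved, written=True
r3: callee-saved, written=True

SURVIVE = r1,r2,r3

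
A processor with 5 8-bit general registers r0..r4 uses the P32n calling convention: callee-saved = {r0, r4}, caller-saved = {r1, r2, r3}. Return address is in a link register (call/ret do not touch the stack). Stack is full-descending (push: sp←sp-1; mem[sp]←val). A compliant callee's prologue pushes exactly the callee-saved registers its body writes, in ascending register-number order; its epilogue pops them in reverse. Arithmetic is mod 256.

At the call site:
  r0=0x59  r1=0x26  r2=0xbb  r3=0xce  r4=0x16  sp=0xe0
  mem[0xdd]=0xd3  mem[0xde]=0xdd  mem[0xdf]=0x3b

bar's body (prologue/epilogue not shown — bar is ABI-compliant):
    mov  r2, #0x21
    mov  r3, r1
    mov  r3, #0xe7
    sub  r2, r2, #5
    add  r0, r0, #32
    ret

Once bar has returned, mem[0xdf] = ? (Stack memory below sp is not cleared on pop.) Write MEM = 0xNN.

prologue: push r0 -> mem[0xdf]=0x59, sp=0xdf
body[0] mov  r2, #0x21 -> r2=0x21
body[1] mov  r3, r1 -> r3=0x26
body[2] mov  r3, #0xe7 -> r3=0xe7
body[3] sub  r2, r2, #5 -> r2=0x1c
body[4] add  r0, r0, #32 -> r0=0x79
epilogue: pop r0=0x59, sp=0xe0
prologue pushed ['r0'] at ['0xdf']

MEM = 0x59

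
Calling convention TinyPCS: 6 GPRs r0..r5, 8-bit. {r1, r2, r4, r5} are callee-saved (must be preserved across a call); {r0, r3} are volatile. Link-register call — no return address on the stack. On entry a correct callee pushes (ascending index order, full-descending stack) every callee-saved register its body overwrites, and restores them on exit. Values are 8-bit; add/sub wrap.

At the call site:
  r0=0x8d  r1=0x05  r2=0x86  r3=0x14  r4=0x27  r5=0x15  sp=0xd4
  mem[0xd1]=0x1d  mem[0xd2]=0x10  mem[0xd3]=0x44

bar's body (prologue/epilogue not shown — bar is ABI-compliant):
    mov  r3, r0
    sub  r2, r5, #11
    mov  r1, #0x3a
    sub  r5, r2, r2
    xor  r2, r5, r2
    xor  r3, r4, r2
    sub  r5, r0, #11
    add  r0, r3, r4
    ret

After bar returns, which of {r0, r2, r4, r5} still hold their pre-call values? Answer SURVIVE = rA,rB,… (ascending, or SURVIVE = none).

SURVIVE = r2,r4,r5

prologue: push r1 → mem[0xd3]=0x05, sp=0xd3
prologue: push r2 → mem[0xd2]=0x86, sp=0xd2
prologue: push r5 → mem[0xd1]=0x15, sp=0xd1
body[0] mov  r3, r0 → r3=0x8d
body[1] sub  r2, r5, #11 → r2=0x0a
body[2] mov  r1, #0x3a → r1=0x3a
body[3] sub  r5, r2, r2 → r5=0x00
body[4] xor  r2, r5, r2 → r2=0x0a
body[5] xor  r3, r4, r2 → r3=0x2d
body[6] sub  r5, r0, #11 → r5=0x82
body[7] add  r0, r3, r4 → r0=0x54
epilogue: pop r5=0x15, sp=0xd2
epilogue: pop r2=0x86, sp=0xd3
epilogue: pop r1=0x05, sp=0xd4
r0: caller-saved, written=True
r2: callee-saved, written=True
r4: callee-saved, written=False
r5: callee-saved, written=True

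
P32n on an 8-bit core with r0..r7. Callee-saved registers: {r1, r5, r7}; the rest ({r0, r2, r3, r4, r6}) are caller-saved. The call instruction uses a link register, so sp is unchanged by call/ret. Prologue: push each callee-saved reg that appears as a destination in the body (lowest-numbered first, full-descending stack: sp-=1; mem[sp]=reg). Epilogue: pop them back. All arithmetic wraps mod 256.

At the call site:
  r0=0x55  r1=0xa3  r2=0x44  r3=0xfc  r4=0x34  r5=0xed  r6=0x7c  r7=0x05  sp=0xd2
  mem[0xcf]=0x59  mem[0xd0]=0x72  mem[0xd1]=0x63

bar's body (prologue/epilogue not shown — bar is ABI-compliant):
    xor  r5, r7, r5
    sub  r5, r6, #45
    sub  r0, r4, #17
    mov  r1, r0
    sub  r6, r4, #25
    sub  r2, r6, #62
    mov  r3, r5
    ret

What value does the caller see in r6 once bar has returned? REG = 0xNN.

prologue: push r1 → mem[0xd1]=0xa3, sp=0xd1
prologue: push r5 → mem[0xd0]=0xed, sp=0xd0
body[0] xor  r5, r7, r5 → r5=0xe8
body[1] sub  r5, r6, #45 → r5=0x4f
body[2] sub  r0, r4, #17 → r0=0x23
body[3] mov  r1, r0 → r1=0x23
body[4] sub  r6, r4, #25 → r6=0x1b
body[5] sub  r2, r6, #62 → r2=0xdd
body[6] mov  r3, r5 → r3=0x4f
epilogue: pop r5=0xed, sp=0xd1
epilogue: pop r1=0xa3, sp=0xd2
r6 is caller-saved → body value

REG = 0x1b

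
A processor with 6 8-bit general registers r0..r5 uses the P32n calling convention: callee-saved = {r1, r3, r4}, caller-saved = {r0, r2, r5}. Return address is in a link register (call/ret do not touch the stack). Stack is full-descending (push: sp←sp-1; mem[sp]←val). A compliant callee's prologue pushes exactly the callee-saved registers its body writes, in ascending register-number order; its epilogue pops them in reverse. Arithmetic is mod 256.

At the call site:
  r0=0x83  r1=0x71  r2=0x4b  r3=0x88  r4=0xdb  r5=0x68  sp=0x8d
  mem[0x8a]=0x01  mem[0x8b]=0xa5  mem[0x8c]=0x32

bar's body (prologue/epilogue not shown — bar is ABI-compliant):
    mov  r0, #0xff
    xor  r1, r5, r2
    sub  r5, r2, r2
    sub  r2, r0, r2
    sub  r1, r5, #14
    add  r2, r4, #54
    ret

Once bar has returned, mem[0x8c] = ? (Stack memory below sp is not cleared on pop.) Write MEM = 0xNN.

MEM = 0x71

prologue: push r1 -> mem[0x8c]=0x71, sp=0x8c
body[0] mov  r0, #0xff -> r0=0xff
body[1] xor  r1, r5, r2 -> r1=0x23
body[2] sub  r5, r2, r2 -> r5=0x00
body[3] sub  r2, r0, r2 -> r2=0xb4
body[4] sub  r1, r5, #14 -> r1=0xf2
body[5] add  r2, r4, #54 -> r2=0x11
epilogue: pop r1=0x71, sp=0x8d
prologue pushed ['r1'] at ['0x8c']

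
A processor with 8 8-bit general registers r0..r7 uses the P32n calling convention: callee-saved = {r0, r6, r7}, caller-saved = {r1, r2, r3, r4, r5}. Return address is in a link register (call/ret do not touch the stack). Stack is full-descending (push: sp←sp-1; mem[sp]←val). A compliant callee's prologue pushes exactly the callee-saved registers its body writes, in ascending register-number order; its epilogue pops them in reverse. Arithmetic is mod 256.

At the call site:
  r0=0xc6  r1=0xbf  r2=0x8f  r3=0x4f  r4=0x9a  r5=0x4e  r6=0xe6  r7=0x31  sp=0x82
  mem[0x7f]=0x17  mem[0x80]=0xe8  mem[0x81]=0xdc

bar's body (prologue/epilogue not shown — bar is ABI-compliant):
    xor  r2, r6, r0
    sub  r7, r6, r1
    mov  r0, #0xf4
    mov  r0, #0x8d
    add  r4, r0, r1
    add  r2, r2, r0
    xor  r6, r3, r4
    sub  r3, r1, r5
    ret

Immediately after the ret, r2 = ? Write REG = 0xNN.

REG = 0xad

prologue: push r0 → mem[0x81]=0xc6, sp=0x81
prologue: push r6 → mem[0x80]=0xe6, sp=0x80
prologue: push r7 → mem[0x7f]=0x31, sp=0x7f
body[0] xor  r2, r6, r0 → r2=0x20
body[1] sub  r7, r6, r1 → r7=0x27
body[2] mov  r0, #0xf4 → r0=0xf4
body[3] mov  r0, #0x8d → r0=0x8d
body[4] add  r4, r0, r1 → r4=0x4c
body[5] add  r2, r2, r0 → r2=0xad
body[6] xor  r6, r3, r4 → r6=0x03
body[7] sub  r3, r1, r5 → r3=0x71
epilogue: pop r7=0x31, sp=0x80
epilogue: pop r6=0xe6, sp=0x81
epilogue: pop r0=0xc6, sp=0x82
r2 is caller-saved → body value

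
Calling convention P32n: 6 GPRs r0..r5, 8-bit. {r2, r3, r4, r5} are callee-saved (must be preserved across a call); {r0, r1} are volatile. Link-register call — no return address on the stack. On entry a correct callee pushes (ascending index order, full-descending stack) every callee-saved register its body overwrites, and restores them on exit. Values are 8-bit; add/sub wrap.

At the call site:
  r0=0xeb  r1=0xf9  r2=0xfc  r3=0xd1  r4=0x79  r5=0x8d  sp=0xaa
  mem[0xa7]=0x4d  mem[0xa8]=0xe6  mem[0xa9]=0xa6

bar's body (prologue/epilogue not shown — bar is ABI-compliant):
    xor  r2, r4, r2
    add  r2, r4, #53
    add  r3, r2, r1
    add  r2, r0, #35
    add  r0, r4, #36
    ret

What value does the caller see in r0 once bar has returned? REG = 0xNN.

REG = 0x9d

prologue: push r2 -> mem[0xa9]=0xfc, sp=0xa9
prologue: push r3 -> mem[0xa8]=0xd1, sp=0xa8
body[0] xor  r2, r4, r2 -> r2=0x85
body[1] add  r2, r4, #53 -> r2=0xae
body[2] add  r3, r2, r1 -> r3=0xa7
body[3] add  r2, r0, #35 -> r2=0x0e
body[4] add  r0, r4, #36 -> r0=0x9d
epilogue: pop r3=0xd1, sp=0xa9
epilogue: pop r2=0xfc, sp=0xaa
r0 is caller-saved -> body value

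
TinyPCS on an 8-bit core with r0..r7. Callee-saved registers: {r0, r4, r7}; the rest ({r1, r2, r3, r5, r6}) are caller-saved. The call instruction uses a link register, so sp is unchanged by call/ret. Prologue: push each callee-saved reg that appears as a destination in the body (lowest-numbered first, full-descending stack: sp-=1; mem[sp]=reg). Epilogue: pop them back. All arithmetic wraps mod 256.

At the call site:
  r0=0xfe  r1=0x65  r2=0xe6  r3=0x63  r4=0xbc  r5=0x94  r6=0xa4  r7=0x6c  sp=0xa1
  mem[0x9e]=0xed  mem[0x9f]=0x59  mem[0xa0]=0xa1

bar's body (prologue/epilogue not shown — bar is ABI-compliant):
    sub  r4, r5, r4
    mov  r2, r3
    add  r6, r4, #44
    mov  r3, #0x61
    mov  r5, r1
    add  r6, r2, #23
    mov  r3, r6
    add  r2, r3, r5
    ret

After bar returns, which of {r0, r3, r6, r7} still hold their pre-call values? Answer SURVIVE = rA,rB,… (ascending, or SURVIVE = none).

SURVIVE = r0,r7

prologue: push r4 -> mem[0xa0]=0xbc, sp=0xa0
body[0] sub  r4, r5, r4 -> r4=0xd8
body[1] mov  r2, r3 -> r2=0x63
body[2] add  r6, r4, #44 -> r6=0x04
body[3] mov  r3, #0x61 -> r3=0x61
body[4] mov  r5, r1 -> r5=0x65
body[5] add  r6, r2, #23 -> r6=0x7a
body[6] mov  r3, r6 -> r3=0x7a
body[7] add  r2, r3, r5 -> r2=0xdf
epilogue: pop r4=0xbc, sp=0xa1
r0: callee-saved, written=False
r3: caller-saved, written=True
r6: caller-saved, written=True
r7: callee-saved, written=False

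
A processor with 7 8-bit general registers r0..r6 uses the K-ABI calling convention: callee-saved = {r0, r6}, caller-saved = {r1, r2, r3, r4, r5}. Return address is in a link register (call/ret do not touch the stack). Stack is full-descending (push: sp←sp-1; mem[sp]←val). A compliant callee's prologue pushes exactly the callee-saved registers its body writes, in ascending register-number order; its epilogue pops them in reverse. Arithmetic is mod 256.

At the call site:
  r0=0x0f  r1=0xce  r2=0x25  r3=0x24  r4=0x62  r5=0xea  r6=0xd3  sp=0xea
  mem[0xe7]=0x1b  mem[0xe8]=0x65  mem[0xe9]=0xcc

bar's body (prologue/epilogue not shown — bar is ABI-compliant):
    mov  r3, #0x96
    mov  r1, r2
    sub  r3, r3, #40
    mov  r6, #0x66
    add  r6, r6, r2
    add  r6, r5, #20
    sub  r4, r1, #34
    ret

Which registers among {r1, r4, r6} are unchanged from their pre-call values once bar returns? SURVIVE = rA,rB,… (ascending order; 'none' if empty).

SURVIVE = r6

prologue: push r6 -> mem[0xe9]=0xd3, sp=0xe9
body[0] mov  r3, #0x96 -> r3=0x96
body[1] mov  r1, r2 -> r1=0x25
body[2] sub  r3, r3, #40 -> r3=0x6e
body[3] mov  r6, #0x66 -> r6=0x66
body[4] add  r6, r6, r2 -> r6=0x8b
body[5] add  r6, r5, #20 -> r6=0xfe
body[6] sub  r4, r1, #34 -> r4=0x03
epilogue: pop r6=0xd3, sp=0xea
r1: caller-saved, written=True
r4: caller-saved, written=True
r6: callee-saved, written=True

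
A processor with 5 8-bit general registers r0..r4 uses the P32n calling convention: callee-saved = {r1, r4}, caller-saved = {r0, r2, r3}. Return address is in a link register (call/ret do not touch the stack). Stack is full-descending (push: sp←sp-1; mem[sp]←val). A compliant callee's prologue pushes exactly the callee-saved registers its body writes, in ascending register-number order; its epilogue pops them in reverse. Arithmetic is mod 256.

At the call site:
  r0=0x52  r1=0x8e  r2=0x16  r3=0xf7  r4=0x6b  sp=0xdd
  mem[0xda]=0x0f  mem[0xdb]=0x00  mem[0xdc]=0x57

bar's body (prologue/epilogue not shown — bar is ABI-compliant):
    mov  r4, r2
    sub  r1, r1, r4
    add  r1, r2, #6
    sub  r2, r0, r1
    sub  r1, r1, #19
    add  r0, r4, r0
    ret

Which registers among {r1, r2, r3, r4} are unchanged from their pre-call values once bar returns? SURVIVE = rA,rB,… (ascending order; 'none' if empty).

SURVIVE = r1,r3,r4

prologue: push r1 -> mem[0xdc]=0x8e, sp=0xdc
prologue: push r4 -> mem[0xdb]=0x6b, sp=0xdb
body[0] mov  r4, r2 -> r4=0x16
body[1] sub  r1, r1, r4 -> r1=0x78
body[2] add  r1, r2, #6 -> r1=0x1c
body[3] sub  r2, r0, r1 -> r2=0x36
body[4] sub  r1, r1, #19 -> r1=0x09
body[5] add  r0, r4, r0 -> r0=0x68
epilogue: pop r4=0x6b, sp=0xdc
epilogue: pop r1=0x8e, sp=0xdd
r1: callee-saved, written=True
r2: caller-saved, written=True
r3: caller-saved, written=False
r4: callee-saved, written=True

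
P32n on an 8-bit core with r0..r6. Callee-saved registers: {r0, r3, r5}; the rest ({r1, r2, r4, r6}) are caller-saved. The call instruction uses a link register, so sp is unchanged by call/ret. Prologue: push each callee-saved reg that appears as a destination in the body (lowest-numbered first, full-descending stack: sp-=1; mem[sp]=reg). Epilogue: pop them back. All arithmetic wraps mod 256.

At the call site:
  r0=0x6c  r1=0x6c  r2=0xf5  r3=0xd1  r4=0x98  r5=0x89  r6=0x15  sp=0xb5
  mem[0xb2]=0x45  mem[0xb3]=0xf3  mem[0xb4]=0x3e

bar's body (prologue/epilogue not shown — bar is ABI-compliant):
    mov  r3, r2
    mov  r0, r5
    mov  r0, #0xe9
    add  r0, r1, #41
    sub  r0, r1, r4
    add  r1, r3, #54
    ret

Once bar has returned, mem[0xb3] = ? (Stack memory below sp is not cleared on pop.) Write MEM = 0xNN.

MEM = 0xd1

prologue: push r0 -> mem[0xb4]=0x6c, sp=0xb4
prologue: push r3 -> mem[0xb3]=0xd1, sp=0xb3
body[0] mov  r3, r2 -> r3=0xf5
body[1] mov  r0, r5 -> r0=0x89
body[2] mov  r0, #0xe9 -> r0=0xe9
body[3] add  r0, r1, #41 -> r0=0x95
body[4] sub  r0, r1, r4 -> r0=0xd4
body[5] add  r1, r3, #54 -> r1=0x2b
epilogue: pop r3=0xd1, sp=0xb4
epilogue: pop r0=0x6c, sp=0xb5
prologue pushed ['r0', 'r3'] at ['0xb4', '0xb3']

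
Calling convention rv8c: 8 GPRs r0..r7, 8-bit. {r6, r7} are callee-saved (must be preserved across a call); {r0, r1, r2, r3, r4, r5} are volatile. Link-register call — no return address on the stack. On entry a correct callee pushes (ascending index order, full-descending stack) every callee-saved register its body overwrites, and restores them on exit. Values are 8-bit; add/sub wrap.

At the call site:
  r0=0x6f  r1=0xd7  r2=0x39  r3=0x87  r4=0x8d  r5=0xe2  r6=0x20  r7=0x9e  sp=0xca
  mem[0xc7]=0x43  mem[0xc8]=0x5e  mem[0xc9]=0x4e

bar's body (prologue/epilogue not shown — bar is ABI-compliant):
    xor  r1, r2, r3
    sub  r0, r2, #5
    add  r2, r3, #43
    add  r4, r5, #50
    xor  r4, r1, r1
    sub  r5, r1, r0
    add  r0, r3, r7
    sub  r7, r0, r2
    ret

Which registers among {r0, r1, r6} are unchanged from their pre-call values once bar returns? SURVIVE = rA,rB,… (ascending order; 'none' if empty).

SURVIVE = r6

prologue: push r7 -> mem[0xc9]=0x9e, sp=0xc9
body[0] xor  r1, r2, r3 -> r1=0xbe
body[1] sub  r0, r2, #5 -> r0=0x34
body[2] add  r2, r3, #43 -> r2=0xb2
body[3] add  r4, r5, #50 -> r4=0x14
body[4] xor  r4, r1, r1 -> r4=0x00
body[5] sub  r5, r1, r0 -> r5=0x8a
body[6] add  r0, r3, r7 -> r0=0x25
body[7] sub  r7, r0, r2 -> r7=0x73
epilogue: pop r7=0x9e, sp=0xca
r0: caller-saved, written=True
r1: caller-saved, written=True
r6: callee-saved, written=False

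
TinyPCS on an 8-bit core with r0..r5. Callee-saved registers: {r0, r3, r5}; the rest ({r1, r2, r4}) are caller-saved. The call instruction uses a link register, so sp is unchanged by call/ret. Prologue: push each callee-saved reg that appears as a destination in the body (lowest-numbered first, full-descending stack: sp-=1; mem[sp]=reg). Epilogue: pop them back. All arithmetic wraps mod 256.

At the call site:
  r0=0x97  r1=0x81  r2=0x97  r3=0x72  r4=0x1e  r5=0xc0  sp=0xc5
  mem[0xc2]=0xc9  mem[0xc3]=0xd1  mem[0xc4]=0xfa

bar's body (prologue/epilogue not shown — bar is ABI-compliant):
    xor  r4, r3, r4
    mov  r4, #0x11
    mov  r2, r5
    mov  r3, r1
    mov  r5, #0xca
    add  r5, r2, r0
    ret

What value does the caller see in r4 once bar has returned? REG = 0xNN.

REG = 0x11

prologue: push r3 → mem[0xc4]=0x72, sp=0xc4
prologue: push r5 → mem[0xc3]=0xc0, sp=0xc3
body[0] xor  r4, r3, r4 → r4=0x6c
body[1] mov  r4, #0x11 → r4=0x11
body[2] mov  r2, r5 → r2=0xc0
body[3] mov  r3, r1 → r3=0x81
body[4] mov  r5, #0xca → r5=0xca
body[5] add  r5, r2, r0 → r5=0x57
epilogue: pop r5=0xc0, sp=0xc4
epilogue: pop r3=0x72, sp=0xc5
r4 is caller-saved → body value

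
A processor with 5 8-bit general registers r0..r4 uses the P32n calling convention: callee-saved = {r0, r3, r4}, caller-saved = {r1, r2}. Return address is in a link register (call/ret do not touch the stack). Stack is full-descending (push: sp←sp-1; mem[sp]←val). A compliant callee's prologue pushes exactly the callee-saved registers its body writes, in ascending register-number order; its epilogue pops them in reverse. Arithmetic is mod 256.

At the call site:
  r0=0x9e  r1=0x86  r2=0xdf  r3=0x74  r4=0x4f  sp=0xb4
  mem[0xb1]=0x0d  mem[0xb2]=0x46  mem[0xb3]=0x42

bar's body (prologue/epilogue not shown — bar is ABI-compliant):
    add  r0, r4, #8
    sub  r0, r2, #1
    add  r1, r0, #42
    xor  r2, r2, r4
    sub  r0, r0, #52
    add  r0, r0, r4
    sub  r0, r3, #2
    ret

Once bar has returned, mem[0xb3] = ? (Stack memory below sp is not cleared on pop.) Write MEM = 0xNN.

MEM = 0x9e

prologue: push r0 → mem[0xb3]=0x9e, sp=0xb3
body[0] add  r0, r4, #8 → r0=0x57
body[1] sub  r0, r2, #1 → r0=0xde
body[2] add  r1, r0, #42 → r1=0x08
body[3] xor  r2, r2, r4 → r2=0x90
body[4] sub  r0, r0, #52 → r0=0xaa
body[5] add  r0, r0, r4 → r0=0xf9
body[6] sub  r0, r3, #2 → r0=0x72
epilogue: pop r0=0x9e, sp=0xb4
prologue pushed ['r0'] at ['0xb3']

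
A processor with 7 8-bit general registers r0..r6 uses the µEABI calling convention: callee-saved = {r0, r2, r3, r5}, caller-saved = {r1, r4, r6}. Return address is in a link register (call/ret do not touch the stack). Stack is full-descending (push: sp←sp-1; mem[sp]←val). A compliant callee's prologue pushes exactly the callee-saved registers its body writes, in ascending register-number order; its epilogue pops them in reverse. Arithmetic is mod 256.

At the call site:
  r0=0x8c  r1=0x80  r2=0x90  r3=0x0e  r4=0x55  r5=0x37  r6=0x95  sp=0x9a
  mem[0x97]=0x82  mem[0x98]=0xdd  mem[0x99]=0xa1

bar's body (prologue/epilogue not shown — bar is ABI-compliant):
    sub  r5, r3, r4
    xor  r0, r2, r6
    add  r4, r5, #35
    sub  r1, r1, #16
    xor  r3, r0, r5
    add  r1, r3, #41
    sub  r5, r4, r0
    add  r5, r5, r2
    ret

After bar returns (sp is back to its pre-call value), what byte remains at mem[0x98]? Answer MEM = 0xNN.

prologue: push r0 → mem[0x99]=0x8c, sp=0x99
prologue: push r3 → mem[0x98]=0x0e, sp=0x98
prologue: push r5 → mem[0x97]=0x37, sp=0x97
body[0] sub  r5, r3, r4 → r5=0xb9
body[1] xor  r0, r2, r6 → r0=0x05
body[2] add  r4, r5, #35 → r4=0xdc
body[3] sub  r1, r1, #16 → r1=0x70
body[4] xor  r3, r0, r5 → r3=0xbc
body[5] add  r1, r3, #41 → r1=0xe5
body[6] sub  r5, r4, r0 → r5=0xd7
body[7] add  r5, r5, r2 → r5=0x67
epilogue: pop r5=0x37, sp=0x98
epilogue: pop r3=0x0e, sp=0x99
epilogue: pop r0=0x8c, sp=0x9a
prologue pushed ['r0', 'r3', 'r5'] at ['0x99', '0x98', '0x97']

MEM = 0x0e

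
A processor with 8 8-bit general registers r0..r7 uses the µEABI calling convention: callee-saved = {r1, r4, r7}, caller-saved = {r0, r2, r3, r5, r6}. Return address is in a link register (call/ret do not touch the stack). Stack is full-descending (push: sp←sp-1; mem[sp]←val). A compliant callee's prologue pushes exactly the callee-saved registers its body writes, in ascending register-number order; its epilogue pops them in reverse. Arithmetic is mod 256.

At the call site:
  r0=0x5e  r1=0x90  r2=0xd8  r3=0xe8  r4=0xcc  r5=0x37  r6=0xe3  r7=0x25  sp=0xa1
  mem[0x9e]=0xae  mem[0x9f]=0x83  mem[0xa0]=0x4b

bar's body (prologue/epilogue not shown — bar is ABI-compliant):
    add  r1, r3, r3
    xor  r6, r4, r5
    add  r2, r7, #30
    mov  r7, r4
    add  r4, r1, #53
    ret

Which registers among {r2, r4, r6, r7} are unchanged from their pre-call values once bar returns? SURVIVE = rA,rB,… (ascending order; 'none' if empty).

SURVIVE = r4,r7

prologue: push r1 -> mem[0xa0]=0x90, sp=0xa0
prologue: push r4 -> mem[0x9f]=0xcc, sp=0x9f
prologue: push r7 -> mem[0x9e]=0x25, sp=0x9e
body[0] add  r1, r3, r3 -> r1=0xd0
body[1] xor  r6, r4, r5 -> r6=0xfb
body[2] add  r2, r7, #30 -> r2=0x43
body[3] mov  r7, r4 -> r7=0xcc
body[4] add  r4, r1, #53 -> r4=0x05
epilogue: pop r7=0x25, sp=0x9f
epilogue: pop r4=0xcc, sp=0xa0
epilogue: pop r1=0x90, sp=0xa1
r2: caller-saved, written=True
r4: callee-saved, written=True
r6: caller-saved, written=True
r7: callee-saved, written=True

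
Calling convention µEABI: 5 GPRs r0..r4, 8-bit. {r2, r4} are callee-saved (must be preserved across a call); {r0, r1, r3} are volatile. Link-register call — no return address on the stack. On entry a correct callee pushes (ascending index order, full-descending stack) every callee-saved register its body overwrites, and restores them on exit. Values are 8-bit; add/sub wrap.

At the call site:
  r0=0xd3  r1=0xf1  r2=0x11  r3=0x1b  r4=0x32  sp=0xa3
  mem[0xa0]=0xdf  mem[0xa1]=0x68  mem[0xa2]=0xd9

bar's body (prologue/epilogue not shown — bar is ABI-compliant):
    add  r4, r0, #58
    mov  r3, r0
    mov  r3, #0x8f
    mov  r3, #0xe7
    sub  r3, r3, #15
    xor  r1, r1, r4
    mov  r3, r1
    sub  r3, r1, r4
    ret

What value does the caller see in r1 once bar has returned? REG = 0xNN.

prologue: push r4 -> mem[0xa2]=0x32, sp=0xa2
body[0] add  r4, r0, #58 -> r4=0x0d
body[1] mov  r3, r0 -> r3=0xd3
body[2] mov  r3, #0x8f -> r3=0x8f
body[3] mov  r3, #0xe7 -> r3=0xe7
body[4] sub  r3, r3, #15 -> r3=0xd8
body[5] xor  r1, r1, r4 -> r1=0xfc
body[6] mov  r3, r1 -> r3=0xfc
body[7] sub  r3, r1, r4 -> r3=0xef
epilogue: pop r4=0x32, sp=0xa3
r1 is caller-saved -> body value

REG = 0xfc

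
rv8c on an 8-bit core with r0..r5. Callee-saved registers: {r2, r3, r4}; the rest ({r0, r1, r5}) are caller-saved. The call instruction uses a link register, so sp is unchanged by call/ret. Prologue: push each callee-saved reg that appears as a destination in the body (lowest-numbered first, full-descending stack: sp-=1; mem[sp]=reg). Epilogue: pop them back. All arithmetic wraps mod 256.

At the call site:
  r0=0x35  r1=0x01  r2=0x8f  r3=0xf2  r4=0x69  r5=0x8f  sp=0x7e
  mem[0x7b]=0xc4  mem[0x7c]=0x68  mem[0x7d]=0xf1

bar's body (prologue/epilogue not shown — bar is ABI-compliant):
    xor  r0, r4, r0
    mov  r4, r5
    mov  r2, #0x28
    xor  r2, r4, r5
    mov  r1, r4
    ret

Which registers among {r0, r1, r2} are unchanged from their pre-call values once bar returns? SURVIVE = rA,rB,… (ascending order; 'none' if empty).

prologue: push r2 -> mem[0x7d]=0x8f, sp=0x7d
prologue: push r4 -> mem[0x7c]=0x69, sp=0x7c
body[0] xor  r0, r4, r0 -> r0=0x5c
body[1] mov  r4, r5 -> r4=0x8f
body[2] mov  r2, #0x28 -> r2=0x28
body[3] xor  r2, r4, r5 -> r2=0x00
body[4] mov  r1, r4 -> r1=0x8f
epilogue: pop r4=0x69, sp=0x7d
epilogue: pop r2=0x8f, sp=0x7e
r0: caller-saved, written=True
r1: caller-saved, written=True
r2: callee-saved, written=True

SURVIVE = r2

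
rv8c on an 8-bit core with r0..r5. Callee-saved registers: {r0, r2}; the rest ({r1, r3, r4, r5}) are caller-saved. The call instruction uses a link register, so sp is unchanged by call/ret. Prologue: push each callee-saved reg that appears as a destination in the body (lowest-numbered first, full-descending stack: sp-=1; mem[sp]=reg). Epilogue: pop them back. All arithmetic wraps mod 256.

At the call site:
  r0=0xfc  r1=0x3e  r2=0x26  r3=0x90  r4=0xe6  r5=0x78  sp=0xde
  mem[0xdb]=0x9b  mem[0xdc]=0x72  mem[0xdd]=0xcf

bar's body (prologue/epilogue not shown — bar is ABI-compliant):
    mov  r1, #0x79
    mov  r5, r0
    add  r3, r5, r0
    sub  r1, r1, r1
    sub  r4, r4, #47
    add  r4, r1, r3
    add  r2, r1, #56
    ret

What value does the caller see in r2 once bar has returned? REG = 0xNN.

REG = 0x26

prologue: push r2 -> mem[0xdd]=0x26, sp=0xdd
body[0] mov  r1, #0x79 -> r1=0x79
body[1] mov  r5, r0 -> r5=0xfc
body[2] add  r3, r5, r0 -> r3=0xf8
body[3] sub  r1, r1, r1 -> r1=0x00
body[4] sub  r4, r4, #47 -> r4=0xb7
body[5] add  r4, r1, r3 -> r4=0xf8
body[6] add  r2, r1, #56 -> r2=0x38
epilogue: pop r2=0x26, sp=0xde
r2 is callee-saved -> restored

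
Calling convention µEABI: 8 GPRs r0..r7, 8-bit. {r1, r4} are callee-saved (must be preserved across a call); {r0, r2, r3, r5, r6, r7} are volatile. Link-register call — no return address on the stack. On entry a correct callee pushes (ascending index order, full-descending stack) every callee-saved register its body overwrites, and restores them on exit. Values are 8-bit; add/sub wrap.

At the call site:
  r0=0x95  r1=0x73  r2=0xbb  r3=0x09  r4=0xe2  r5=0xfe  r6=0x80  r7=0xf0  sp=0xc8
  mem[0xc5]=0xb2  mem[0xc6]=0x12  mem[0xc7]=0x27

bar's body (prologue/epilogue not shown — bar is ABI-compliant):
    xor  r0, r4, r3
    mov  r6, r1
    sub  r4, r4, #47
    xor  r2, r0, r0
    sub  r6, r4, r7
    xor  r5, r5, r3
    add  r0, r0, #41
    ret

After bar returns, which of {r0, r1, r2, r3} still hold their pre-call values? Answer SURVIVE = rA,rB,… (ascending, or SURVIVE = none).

SURVIVE = r1,r3

prologue: push r4 → mem[0xc7]=0xe2, sp=0xc7
body[0] xor  r0, r4, r3 → r0=0xeb
body[1] mov  r6, r1 → r6=0x73
body[2] sub  r4, r4, #47 → r4=0xb3
body[3] xor  r2, r0, r0 → r2=0x00
body[4] sub  r6, r4, r7 → r6=0xc3
body[5] xor  r5, r5, r3 → r5=0xf7
body[6] add  r0, r0, #41 → r0=0x14
epilogue: pop r4=0xe2, sp=0xc8
r0: caller-saved, written=True
r1: callee-saved, written=False
r2: caller-saved, written=True
r3: caller-saved, written=False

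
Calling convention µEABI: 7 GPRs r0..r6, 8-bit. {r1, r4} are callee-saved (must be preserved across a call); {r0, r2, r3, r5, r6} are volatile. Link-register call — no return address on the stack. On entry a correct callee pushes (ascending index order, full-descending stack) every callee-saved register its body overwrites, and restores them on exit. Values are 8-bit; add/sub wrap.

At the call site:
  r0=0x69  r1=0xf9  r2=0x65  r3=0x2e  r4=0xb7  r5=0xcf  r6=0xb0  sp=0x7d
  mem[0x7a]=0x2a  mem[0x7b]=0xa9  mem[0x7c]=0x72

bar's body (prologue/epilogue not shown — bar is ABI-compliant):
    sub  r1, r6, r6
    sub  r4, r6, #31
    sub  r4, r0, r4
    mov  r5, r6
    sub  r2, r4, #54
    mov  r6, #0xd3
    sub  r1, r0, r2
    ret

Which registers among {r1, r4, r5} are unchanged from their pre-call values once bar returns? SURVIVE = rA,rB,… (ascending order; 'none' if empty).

prologue: push r1 → mem[0x7c]=0xf9, sp=0x7c
prologue: push r4 → mem[0x7b]=0xb7, sp=0x7b
body[0] sub  r1, r6, r6 → r1=0x00
body[1] sub  r4, r6, #31 → r4=0x91
body[2] sub  r4, r0, r4 → r4=0xd8
body[3] mov  r5, r6 → r5=0xb0
body[4] sub  r2, r4, #54 → r2=0xa2
body[5] mov  r6, #0xd3 → r6=0xd3
body[6] sub  r1, r0, r2 → r1=0xc7
epilogue: pop r4=0xb7, sp=0x7c
epilogue: pop r1=0xf9, sp=0x7d
r1: callee-saved, written=True
r4: callee-saved, written=True
r5: caller-saved, written=True

SURVIVE = r1,r4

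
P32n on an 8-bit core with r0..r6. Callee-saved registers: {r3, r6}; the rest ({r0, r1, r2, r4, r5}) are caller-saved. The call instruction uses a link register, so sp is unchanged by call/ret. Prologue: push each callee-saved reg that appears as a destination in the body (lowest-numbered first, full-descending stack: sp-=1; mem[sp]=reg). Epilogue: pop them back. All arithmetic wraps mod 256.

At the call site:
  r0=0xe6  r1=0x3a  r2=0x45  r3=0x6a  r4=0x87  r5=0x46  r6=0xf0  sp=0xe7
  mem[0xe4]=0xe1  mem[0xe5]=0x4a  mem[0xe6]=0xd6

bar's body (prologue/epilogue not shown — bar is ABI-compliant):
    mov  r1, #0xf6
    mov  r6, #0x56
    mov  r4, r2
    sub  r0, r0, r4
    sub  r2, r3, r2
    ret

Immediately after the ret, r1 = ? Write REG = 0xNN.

prologue: push r6 → mem[0xe6]=0xf0, sp=0xe6
body[0] mov  r1, #0xf6 → r1=0xf6
body[1] mov  r6, #0x56 → r6=0x56
body[2] mov  r4, r2 → r4=0x45
body[3] sub  r0, r0, r4 → r0=0xa1
body[4] sub  r2, r3, r2 → r2=0x25
epilogue: pop r6=0xf0, sp=0xe7
r1 is caller-saved → body value

REG = 0xf6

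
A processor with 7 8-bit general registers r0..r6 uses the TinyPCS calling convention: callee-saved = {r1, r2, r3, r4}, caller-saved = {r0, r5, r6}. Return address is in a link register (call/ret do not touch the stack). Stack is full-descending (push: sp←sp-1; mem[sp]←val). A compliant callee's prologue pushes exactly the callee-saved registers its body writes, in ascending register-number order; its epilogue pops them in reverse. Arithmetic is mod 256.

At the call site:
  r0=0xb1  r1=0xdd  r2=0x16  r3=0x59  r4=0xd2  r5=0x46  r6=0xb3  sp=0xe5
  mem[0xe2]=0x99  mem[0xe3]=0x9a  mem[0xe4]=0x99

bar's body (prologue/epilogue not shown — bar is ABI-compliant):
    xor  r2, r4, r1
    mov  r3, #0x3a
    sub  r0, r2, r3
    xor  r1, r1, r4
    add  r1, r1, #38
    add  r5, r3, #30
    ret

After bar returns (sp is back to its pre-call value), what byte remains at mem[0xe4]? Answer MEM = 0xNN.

prologue: push r1 → mem[0xe4]=0xdd, sp=0xe4
prologue: push r2 → mem[0xe3]=0x16, sp=0xe3
prologue: push r3 → mem[0xe2]=0x59, sp=0xe2
body[0] xor  r2, r4, r1 → r2=0x0f
body[1] mov  r3, #0x3a → r3=0x3a
body[2] sub  r0, r2, r3 → r0=0xd5
body[3] xor  r1, r1, r4 → r1=0x0f
body[4] add  r1, r1, #38 → r1=0x35
body[5] add  r5, r3, #30 → r5=0x58
epilogue: pop r3=0x59, sp=0xe3
epilogue: pop r2=0x16, sp=0xe4
epilogue: pop r1=0xdd, sp=0xe5
prologue pushed ['r1', 'r2', 'r3'] at ['0xe4', '0xe3', '0xe2']

MEM = 0xdd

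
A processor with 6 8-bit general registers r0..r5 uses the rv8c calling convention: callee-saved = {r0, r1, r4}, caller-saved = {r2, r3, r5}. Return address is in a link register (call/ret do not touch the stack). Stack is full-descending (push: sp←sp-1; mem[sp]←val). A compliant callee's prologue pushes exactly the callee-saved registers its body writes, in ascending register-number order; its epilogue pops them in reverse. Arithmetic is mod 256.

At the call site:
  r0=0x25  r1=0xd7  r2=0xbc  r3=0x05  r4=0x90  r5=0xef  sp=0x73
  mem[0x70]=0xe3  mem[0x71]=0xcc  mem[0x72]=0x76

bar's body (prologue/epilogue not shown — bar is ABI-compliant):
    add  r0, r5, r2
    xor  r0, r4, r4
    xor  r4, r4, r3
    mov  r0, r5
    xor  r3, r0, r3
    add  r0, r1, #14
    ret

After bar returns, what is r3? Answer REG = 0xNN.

prologue: push r0 -> mem[0x72]=0x25, sp=0x72
prologue: push r4 -> mem[0x71]=0x90, sp=0x71
body[0] add  r0, r5, r2 -> r0=0xab
body[1] xor  r0, r4, r4 -> r0=0x00
body[2] xor  r4, r4, r3 -> r4=0x95
body[3] mov  r0, r5 -> r0=0xef
body[4] xor  r3, r0, r3 -> r3=0xea
body[5] add  r0, r1, #14 -> r0=0xe5
epilogue: pop r4=0x90, sp=0x72
epilogue: pop r0=0x25, sp=0x73
r3 is caller-saved -> body value

REG = 0xea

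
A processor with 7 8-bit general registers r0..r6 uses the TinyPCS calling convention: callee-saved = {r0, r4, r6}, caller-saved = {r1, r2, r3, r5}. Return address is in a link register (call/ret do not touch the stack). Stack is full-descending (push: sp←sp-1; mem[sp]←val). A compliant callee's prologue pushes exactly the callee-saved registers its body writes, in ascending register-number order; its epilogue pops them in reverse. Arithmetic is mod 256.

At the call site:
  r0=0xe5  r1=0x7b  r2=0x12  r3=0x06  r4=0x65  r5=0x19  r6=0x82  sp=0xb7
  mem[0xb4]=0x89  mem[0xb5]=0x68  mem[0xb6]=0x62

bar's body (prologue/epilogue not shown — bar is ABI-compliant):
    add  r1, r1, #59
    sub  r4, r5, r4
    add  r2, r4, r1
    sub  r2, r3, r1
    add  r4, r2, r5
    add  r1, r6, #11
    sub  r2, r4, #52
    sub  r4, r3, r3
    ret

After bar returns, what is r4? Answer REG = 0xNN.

REG = 0x65

prologue: push r4 → mem[0xb6]=0x65, sp=0xb6
body[0] add  r1, r1, #59 → r1=0xb6
body[1] sub  r4, r5, r4 → r4=0xb4
body[2] add  r2, r4, r1 → r2=0x6a
body[3] sub  r2, r3, r1 → r2=0x50
body[4] add  r4, r2, r5 → r4=0x69
body[5] add  r1, r6, #11 → r1=0x8d
body[6] sub  r2, r4, #52 → r2=0x35
body[7] sub  r4, r3, r3 → r4=0x00
epilogue: pop r4=0x65, sp=0xb7
r4 is callee-saved → restored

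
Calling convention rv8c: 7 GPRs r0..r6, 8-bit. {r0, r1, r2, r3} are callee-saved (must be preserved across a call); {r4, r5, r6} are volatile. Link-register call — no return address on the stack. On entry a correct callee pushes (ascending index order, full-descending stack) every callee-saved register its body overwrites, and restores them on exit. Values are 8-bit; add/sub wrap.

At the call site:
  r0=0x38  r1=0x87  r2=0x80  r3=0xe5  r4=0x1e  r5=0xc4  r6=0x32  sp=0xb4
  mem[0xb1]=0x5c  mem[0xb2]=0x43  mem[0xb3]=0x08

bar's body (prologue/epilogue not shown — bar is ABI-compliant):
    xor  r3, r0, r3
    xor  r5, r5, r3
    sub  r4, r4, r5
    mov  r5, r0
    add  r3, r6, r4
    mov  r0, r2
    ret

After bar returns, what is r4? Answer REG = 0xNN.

REG = 0x05

prologue: push r0 → mem[0xb3]=0x38, sp=0xb3
prologue: push r3 → mem[0xb2]=0xe5, sp=0xb2
body[0] xor  r3, r0, r3 → r3=0xdd
body[1] xor  r5, r5, r3 → r5=0x19
body[2] sub  r4, r4, r5 → r4=0x05
body[3] mov  r5, r0 → r5=0x38
body[4] add  r3, r6, r4 → r3=0x37
body[5] mov  r0, r2 → r0=0x80
epilogue: pop r3=0xe5, sp=0xb3
epilogue: pop r0=0x38, sp=0xb4
r4 is caller-saved → body value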